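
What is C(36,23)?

2310789600

C(36,23) = C(36,13) by symmetry.
C(36,13) = (36·35·34·33·32·31·30·29·28·27·26·25·24) / 13! = 14389334903623680000 / 6227020800 = 2310789600.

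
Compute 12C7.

C(12,7) = C(12,5) by symmetry.
C(12,5) = (12·11·10·9·8) / 5! = 95040 / 120 = 792.

792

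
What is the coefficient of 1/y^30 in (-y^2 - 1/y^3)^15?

General term: C(15,j)·(-y^2)^j·(-1/y^3)^(15-j), with y-exponent 2j − 3(15−j) = 5j − 45.
Set 5j − 45 = -30: j = 3.
C(15,3) = 455; (-1)^3 = -1; (-1)^12 = 1.
Coefficient = 455 · (-1) · 1 = -455.

-455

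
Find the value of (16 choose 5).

4368

C(16,5) = (16·15·14·13·12) / 5! = 524160 / 120 = 4368.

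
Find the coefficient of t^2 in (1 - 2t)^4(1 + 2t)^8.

8

Coefficient of t^2 = Σ_{j} C(4,j)·(-2)^j·C(8,2-j)·2^(2-j) for j from 0 to 2.
= 112 + (-128) + 24 = 8.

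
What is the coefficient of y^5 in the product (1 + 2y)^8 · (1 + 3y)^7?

266287

Coefficient of y^5 = Σ_{j} C(8,j)·2^j·C(7,5-j)·3^(5-j) for j from 0 to 5.
= 5103 + 45360 + 105840 + 84672 + 23520 + 1792 = 266287.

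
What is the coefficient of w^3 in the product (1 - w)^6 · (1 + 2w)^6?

-40

Coefficient of w^3 = Σ_{j} C(6,j)·(-1)^j·C(6,3-j)·2^(3-j) for j from 0 to 3.
= 160 + (-360) + 180 + (-20) = -40.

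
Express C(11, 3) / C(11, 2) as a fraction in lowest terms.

3

C(n,k+1)/C(n,k) = (n−k)/(k+1) = (11−2)/(2+1) = 9/3 = 3.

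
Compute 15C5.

3003

C(15,5) = (15·14·13·12·11) / 5! = 360360 / 120 = 3003.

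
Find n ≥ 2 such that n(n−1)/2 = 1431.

n(n−1)/2 = 1431 ⇒ n(n−1) = 2862. Since 54·53 = 2862, n = 54.

54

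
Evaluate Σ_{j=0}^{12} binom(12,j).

4096

The entries of row 12 sum to 2^12 = 4096.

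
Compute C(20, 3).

C(20,3) = (20·19·18) / 3! = 6840 / 6 = 1140.

1140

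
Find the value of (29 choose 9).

C(29,9) = (29·28·27·26·25·24·23·22·21) / 9! = 3634245014400 / 362880 = 10015005.

10015005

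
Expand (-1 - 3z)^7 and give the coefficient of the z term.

-21

The general term is C(7,j)·(-1)^j·(-3z)^(7-j); the z^1 term has j = 6.
C(7,6) = 7.
Coefficient = C(7,6) · (-3)^1 = 7 · (-3) = -21.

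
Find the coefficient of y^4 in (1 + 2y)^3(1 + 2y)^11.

16016

(1 + 2y)^3(1 + 2y)^11 = (1 + 2y)^14, so the coefficient of y^4 is C(14,4)·2^4 = 1001·16 = 16016.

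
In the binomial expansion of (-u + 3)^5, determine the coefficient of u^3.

The general term is C(5,j)·(-u)^j·(3)^(5-j); the u^3 term has j = 3.
C(5,3) = 10.
Coefficient = C(5,3) · (-1)^3 · 3^2 = 10 · (-1) · 9 = -90.

-90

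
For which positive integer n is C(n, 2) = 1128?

n(n−1)/2 = 1128 ⇒ n(n−1) = 2256. Since 48·47 = 2256, n = 48.

48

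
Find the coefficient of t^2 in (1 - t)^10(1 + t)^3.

18

Coefficient of t^2 = Σ_{j} C(10,j)·(-1)^j·C(3,2-j)·1^(2-j) for j from 0 to 2.
= 3 + (-30) + 45 = 18.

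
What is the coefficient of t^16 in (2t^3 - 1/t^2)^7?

-448

General term: C(7,j)·(2t^3)^j·(-1/t^2)^(7-j), with t-exponent 3j − 2(7−j) = 5j − 14.
Set 5j − 14 = 16: j = 6.
C(7,6) = 7; 2^6 = 64; (-1)^1 = -1.
Coefficient = 7 · 64 · (-1) = -448.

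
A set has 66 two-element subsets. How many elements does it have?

12

n(n−1)/2 = 66 ⇒ n(n−1) = 132. Since 12·11 = 132, n = 12.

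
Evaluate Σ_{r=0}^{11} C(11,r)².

705432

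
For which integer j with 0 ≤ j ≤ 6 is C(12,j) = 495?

C(12,j) increases on 0 ≤ j ≤ 6. C(12,3) = 220 and C(12,4) = 495, so j = 4.

4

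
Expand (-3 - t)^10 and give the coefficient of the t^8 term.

405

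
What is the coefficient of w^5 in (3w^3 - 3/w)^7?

General term: C(7,j)·(3w^3)^j·(-3/w)^(7-j), with w-exponent 3j − 1(7−j) = 4j − 7.
Set 4j − 7 = 5: j = 3.
C(7,3) = 35; 3^3 = 27; (-3)^4 = 81.
Coefficient = 35 · 27 · 81 = 76545.

76545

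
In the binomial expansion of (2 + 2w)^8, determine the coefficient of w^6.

The general term is C(8,j)·(2)^j·(2w)^(8-j); the w^6 term has j = 2.
C(8,2) = 28.
Coefficient = C(8,2) · 2^2 · 2^6 = 28 · 4 · 64 = 7168.

7168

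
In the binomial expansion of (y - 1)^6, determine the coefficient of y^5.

-6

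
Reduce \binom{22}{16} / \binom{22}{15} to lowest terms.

7/16

C(n,k+1)/C(n,k) = (n−k)/(k+1) = (22−15)/(15+1) = 7/16.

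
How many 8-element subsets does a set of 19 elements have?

75582

C(19,8) = (19·18·17·16·15·14·13·12) / 8! = 3047466240 / 40320 = 75582.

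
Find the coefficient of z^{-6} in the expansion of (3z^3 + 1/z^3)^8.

1512

General term: C(8,j)·(3z^3)^j·(1/z^3)^(8-j), with z-exponent 3j − 3(8−j) = 6j − 24.
Set 6j − 24 = -6: j = 3.
C(8,3) = 56; 3^3 = 27; 1^5 = 1.
Coefficient = 56 · 27 · 1 = 1512.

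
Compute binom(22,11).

C(22,11) = (22·21·20·19·18·17·16·15·14·13·12) / 11! = 28158588057600 / 39916800 = 705432.

705432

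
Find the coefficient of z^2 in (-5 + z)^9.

The general term is C(9,j)·(-5)^j·(z)^(9-j); the z^2 term has j = 7.
C(9,7) = 36.
Coefficient = C(9,7) · (-5)^7 = 36 · (-78125) = -2812500.

-2812500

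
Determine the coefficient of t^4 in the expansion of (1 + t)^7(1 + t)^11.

3060

Coefficient of t^4 = Σ_{j} C(7,j)·C(11,4-j) for j from 0 to 4.
= 330 + 1155 + 1155 + 385 + 35 = 3060.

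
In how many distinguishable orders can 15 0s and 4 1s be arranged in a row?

3876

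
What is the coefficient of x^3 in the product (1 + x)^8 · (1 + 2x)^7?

1400

Coefficient of x^3 = Σ_{j} C(8,j)·1^j·C(7,3-j)·2^(3-j) for j from 0 to 3.
= 280 + 672 + 392 + 56 = 1400.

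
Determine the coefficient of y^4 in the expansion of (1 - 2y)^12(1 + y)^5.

1525

Coefficient of y^4 = Σ_{j} C(12,j)·(-2)^j·C(5,4-j)·1^(4-j) for j from 0 to 4.
= 5 + (-240) + 2640 + (-8800) + 7920 = 1525.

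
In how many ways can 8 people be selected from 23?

This is C(23,8) = 490314.

490314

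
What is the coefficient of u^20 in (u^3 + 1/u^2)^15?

General term: C(15,j)·(u^3)^j·(1/u^2)^(15-j), with u-exponent 3j − 2(15−j) = 5j − 30.
Set 5j − 30 = 20: j = 10.
C(15,10) = 3003; 1^10 = 1; 1^5 = 1.
Coefficient = 3003 · 1 · 1 = 3003.

3003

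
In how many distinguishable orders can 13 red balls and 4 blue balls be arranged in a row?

2380

Choose positions for the red balls: C(17,13) = 2380.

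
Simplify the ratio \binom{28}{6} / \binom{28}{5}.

C(n,k+1)/C(n,k) = (n−k)/(k+1) = (28−5)/(5+1) = 23/6.

23/6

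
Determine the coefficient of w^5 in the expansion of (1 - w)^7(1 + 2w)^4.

Coefficient of w^5 = Σ_{j} C(7,j)·(-1)^j·C(4,5-j)·2^(5-j) for j from 1 to 5.
= (-112) + 672 + (-840) + 280 + (-21) = -21.

-21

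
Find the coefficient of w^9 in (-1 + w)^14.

The general term is C(14,j)·(-1)^j·(w)^(14-j); the w^9 term has j = 5.
C(14,5) = 2002.
Coefficient = C(14,5) · (-1)^5 = 2002 · (-1) = -2002.

-2002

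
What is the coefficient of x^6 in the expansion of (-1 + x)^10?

210

The general term is C(10,j)·(-1)^j·(x)^(10-j); the x^6 term has j = 4.
C(10,4) = 210.
Coefficient = C(10,4) = 210.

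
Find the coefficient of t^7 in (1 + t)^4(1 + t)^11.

6435

(1 + t)^4(1 + t)^11 = (1 + t)^15, so the coefficient of t^7 is C(15,7)·1^7 = 6435·1 = 6435.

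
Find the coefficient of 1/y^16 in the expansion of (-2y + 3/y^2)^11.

4330260

General term: C(11,j)·(-2y)^j·(3/y^2)^(11-j), with y-exponent 1j − 2(11−j) = 3j − 22.
Set 3j − 22 = -16: j = 2.
C(11,2) = 55; (-2)^2 = 4; 3^9 = 19683.
Coefficient = 55 · 4 · 19683 = 4330260.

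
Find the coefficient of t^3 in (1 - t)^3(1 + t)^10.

Coefficient of t^3 = Σ_{j} C(3,j)·(-1)^j·C(10,3-j)·1^(3-j) for j from 0 to 3.
= 120 + (-135) + 30 + (-1) = 14.

14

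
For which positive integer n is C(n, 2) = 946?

44

n(n−1)/2 = 946 ⇒ n(n−1) = 1892. Since 44·43 = 1892, n = 44.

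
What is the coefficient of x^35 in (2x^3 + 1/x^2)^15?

860160

General term: C(15,j)·(2x^3)^j·(1/x^2)^(15-j), with x-exponent 3j − 2(15−j) = 5j − 30.
Set 5j − 30 = 35: j = 13.
C(15,13) = 105; 2^13 = 8192; 1^2 = 1.
Coefficient = 105 · 8192 · 1 = 860160.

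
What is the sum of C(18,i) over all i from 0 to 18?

Setting x = 1 in (1+x)^18 gives Σ C(18,i) = 2^18 = 262144.

262144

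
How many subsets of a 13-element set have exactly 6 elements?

1716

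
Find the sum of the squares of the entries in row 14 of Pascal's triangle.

Σ C(14,r)² is the coefficient of x^14 in (1+x)^14(1+x)^14 = (1+x)^28, i.e. C(28,14) = 40116600.

40116600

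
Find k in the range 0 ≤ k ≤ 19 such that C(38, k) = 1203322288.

11

C(38,k) increases on 0 ≤ k ≤ 19. C(38,10) = 472733756 and C(38,11) = 1203322288, so k = 11.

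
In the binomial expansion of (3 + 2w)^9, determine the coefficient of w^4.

The general term is C(9,j)·(3)^j·(2w)^(9-j); the w^4 term has j = 5.
C(9,5) = 126.
Coefficient = C(9,5) · 3^5 · 2^4 = 126 · 243 · 16 = 489888.

489888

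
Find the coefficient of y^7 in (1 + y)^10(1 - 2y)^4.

-312

Coefficient of y^7 = Σ_{j} C(10,j)·1^j·C(4,7-j)·(-2)^(7-j) for j from 3 to 7.
= 1920 + (-6720) + 6048 + (-1680) + 120 = -312.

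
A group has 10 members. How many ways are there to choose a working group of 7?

120

This is C(10,7) = 120.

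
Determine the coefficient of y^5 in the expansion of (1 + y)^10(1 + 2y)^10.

110916

Coefficient of y^5 = Σ_{j} C(10,j)·1^j·C(10,5-j)·2^(5-j) for j from 0 to 5.
= 8064 + 33600 + 43200 + 21600 + 4200 + 252 = 110916.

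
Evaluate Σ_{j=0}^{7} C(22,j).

1 + 22 + 231 + 1540 + 7315 + 26334 + 74613 + 170544 = 280600.

280600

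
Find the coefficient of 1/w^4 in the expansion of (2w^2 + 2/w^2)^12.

3244032

General term: C(12,j)·(2w^2)^j·(2/w^2)^(12-j), with w-exponent 2j − 2(12−j) = 4j − 24.
Set 4j − 24 = -4: j = 5.
C(12,5) = 792; 2^5 = 32; 2^7 = 128.
Coefficient = 792 · 32 · 128 = 3244032.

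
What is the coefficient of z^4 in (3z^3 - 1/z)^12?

40095

General term: C(12,j)·(3z^3)^j·(-1/z)^(12-j), with z-exponent 3j − 1(12−j) = 4j − 12.
Set 4j − 12 = 4: j = 4.
C(12,4) = 495; 3^4 = 81; (-1)^8 = 1.
Coefficient = 495 · 81 · 1 = 40095.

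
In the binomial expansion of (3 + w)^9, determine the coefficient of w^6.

2268

The general term is C(9,j)·(3)^j·(w)^(9-j); the w^6 term has j = 3.
C(9,3) = 84.
Coefficient = C(9,3) · 3^3 = 84 · 27 = 2268.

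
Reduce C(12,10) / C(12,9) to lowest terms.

C(n,k+1)/C(n,k) = (n−k)/(k+1) = (12−9)/(9+1) = 3/10.

3/10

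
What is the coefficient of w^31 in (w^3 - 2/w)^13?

312

General term: C(13,j)·(w^3)^j·(-2/w)^(13-j), with w-exponent 3j − 1(13−j) = 4j − 13.
Set 4j − 13 = 31: j = 11.
C(13,11) = 78; 1^11 = 1; (-2)^2 = 4.
Coefficient = 78 · 1 · 4 = 312.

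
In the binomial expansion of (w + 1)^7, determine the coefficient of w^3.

35

The general term is C(7,j)·(w)^j·(1)^(7-j); the w^3 term has j = 3.
C(7,3) = 35.
Coefficient = C(7,3) = 35.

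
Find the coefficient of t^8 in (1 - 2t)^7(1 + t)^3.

Coefficient of t^8 = Σ_{j} C(7,j)·(-2)^j·C(3,8-j)·1^(8-j) for j from 5 to 7.
= (-672) + 1344 + (-384) = 288.

288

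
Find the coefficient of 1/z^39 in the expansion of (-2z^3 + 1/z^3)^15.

-30

General term: C(15,j)·(-2z^3)^j·(1/z^3)^(15-j), with z-exponent 3j − 3(15−j) = 6j − 45.
Set 6j − 45 = -39: j = 1.
C(15,1) = 15; (-2)^1 = -2; 1^14 = 1.
Coefficient = 15 · (-2) · 1 = -30.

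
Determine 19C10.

92378

C(19,10) = C(19,9) by symmetry.
C(19,9) = (19·18·17·16·15·14·13·12·11) / 9! = 33522128640 / 362880 = 92378.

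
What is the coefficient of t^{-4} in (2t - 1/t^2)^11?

-29568

General term: C(11,j)·(2t)^j·(-1/t^2)^(11-j), with t-exponent 1j − 2(11−j) = 3j − 22.
Set 3j − 22 = -4: j = 6.
C(11,6) = 462; 2^6 = 64; (-1)^5 = -1.
Coefficient = 462 · 64 · (-1) = -29568.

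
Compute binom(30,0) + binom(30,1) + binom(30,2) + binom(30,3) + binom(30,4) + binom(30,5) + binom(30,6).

1 + 30 + 435 + 4060 + 27405 + 142506 + 593775 = 768212.

768212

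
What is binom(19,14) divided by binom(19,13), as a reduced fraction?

C(n,k+1)/C(n,k) = (n−k)/(k+1) = (19−13)/(13+1) = 6/14 = 3/7.

3/7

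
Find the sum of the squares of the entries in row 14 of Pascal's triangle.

40116600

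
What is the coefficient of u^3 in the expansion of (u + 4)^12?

57671680

The general term is C(12,j)·(u)^j·(4)^(12-j); the u^3 term has j = 3.
C(12,3) = 220.
Coefficient = C(12,3) · 4^9 = 220 · 262144 = 57671680.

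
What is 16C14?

120

C(16,14) = C(16,2) by symmetry.
C(16,2) = (16·15) / 2! = 240 / 2 = 120.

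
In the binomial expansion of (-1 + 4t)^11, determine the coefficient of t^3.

10560

The general term is C(11,j)·(-1)^j·(4t)^(11-j); the t^3 term has j = 8.
C(11,8) = 165.
Coefficient = C(11,8) · 4^3 = 165 · 64 = 10560.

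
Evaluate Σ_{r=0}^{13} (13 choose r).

8192

Setting x = 1 in (1+x)^13 gives Σ C(13,r) = 2^13 = 8192.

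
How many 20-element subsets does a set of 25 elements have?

53130

C(25,20) = C(25,5) by symmetry.
C(25,5) = (25·24·23·22·21) / 5! = 6375600 / 120 = 53130.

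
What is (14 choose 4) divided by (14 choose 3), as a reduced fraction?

C(n,k+1)/C(n,k) = (n−k)/(k+1) = (14−3)/(3+1) = 11/4.

11/4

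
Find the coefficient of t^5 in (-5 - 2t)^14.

125125000000

The general term is C(14,j)·(-5)^j·(-2t)^(14-j); the t^5 term has j = 9.
C(14,9) = 2002.
Coefficient = C(14,9) · (-5)^9 · (-2)^5 = 2002 · (-1953125) · (-32) = 125125000000.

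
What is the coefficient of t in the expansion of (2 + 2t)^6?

384

The general term is C(6,j)·(2)^j·(2t)^(6-j); the t^1 term has j = 5.
C(6,5) = 6.
Coefficient = C(6,5) · 2^5 · 2^1 = 6 · 32 · 2 = 384.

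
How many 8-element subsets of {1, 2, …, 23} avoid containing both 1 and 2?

All 8-subsets: C(23,8) = 490314. Those containing both fixed elements: C(21,6) = 54264.
490314 − 54264 = 436050.

436050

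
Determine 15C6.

C(15,6) = (15·14·13·12·11·10) / 6! = 3603600 / 720 = 5005.

5005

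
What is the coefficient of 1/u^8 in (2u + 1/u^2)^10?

General term: C(10,j)·(2u)^j·(1/u^2)^(10-j), with u-exponent 1j − 2(10−j) = 3j − 20.
Set 3j − 20 = -8: j = 4.
C(10,4) = 210; 2^4 = 16; 1^6 = 1.
Coefficient = 210 · 16 · 1 = 3360.

3360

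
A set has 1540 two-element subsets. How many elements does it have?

56

n(n−1)/2 = 1540 ⇒ n(n−1) = 3080. Since 56·55 = 3080, n = 56.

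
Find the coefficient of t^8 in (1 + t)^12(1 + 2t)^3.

Coefficient of t^8 = Σ_{j} C(12,j)·1^j·C(3,8-j)·2^(8-j) for j from 5 to 8.
= 6336 + 11088 + 4752 + 495 = 22671.

22671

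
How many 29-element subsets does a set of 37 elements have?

C(37,29) = C(37,8) by symmetry.
C(37,8) = (37·36·35·34·33·32·31·30) / 8! = 1556675366400 / 40320 = 38608020.

38608020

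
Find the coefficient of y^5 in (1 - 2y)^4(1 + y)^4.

Coefficient of y^5 = Σ_{j} C(4,j)·(-2)^j·C(4,5-j)·1^(5-j) for j from 1 to 4.
= (-8) + 96 + (-192) + 64 = -40.

-40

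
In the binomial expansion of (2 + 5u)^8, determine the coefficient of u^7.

The general term is C(8,j)·(2)^j·(5u)^(8-j); the u^7 term has j = 1.
C(8,1) = 8.
Coefficient = C(8,1) · 2^1 · 5^7 = 8 · 2 · 78125 = 1250000.

1250000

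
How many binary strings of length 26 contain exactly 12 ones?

Choose the 12 positions: C(26,12) = 9657700.

9657700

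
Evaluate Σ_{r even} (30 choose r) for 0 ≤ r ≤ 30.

536870912

Half of (1+1)^30 + (1−1)^30 gives the even-index sum: 2^29 = 536870912.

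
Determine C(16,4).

1820

C(16,4) = (16·15·14·13) / 4! = 43680 / 24 = 1820.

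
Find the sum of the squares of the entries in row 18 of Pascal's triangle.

By Vandermonde's identity, Σ C(18,i)² = C(36,18) = 9075135300.

9075135300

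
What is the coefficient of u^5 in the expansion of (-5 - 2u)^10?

25200000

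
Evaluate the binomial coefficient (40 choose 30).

847660528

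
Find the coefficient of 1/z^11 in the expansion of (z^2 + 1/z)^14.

General term: C(14,j)·(z^2)^j·(1/z)^(14-j), with z-exponent 2j − 1(14−j) = 3j − 14.
Set 3j − 14 = -11: j = 1.
C(14,1) = 14; 1^1 = 1; 1^13 = 1.
Coefficient = 14 · 1 · 1 = 14.

14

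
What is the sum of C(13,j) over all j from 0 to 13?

8192

The entries of row 13 sum to 2^13 = 8192.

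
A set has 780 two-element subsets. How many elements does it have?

n(n−1)/2 = 780 ⇒ n(n−1) = 1560. Since 40·39 = 1560, n = 40.

40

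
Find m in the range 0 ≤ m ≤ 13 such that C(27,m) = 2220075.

8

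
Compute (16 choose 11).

4368

C(16,11) = C(16,5) by symmetry.
C(16,5) = (16·15·14·13·12) / 5! = 524160 / 120 = 4368.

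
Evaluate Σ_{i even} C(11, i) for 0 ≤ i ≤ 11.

1024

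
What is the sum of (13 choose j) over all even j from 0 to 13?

Even-j terms of row 13 sum to 2^12 = 4096.

4096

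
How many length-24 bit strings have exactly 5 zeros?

Choose the 5 positions: C(24,5) = 42504.

42504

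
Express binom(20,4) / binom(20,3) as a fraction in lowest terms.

17/4

C(n,k+1)/C(n,k) = (n−k)/(k+1) = (20−3)/(3+1) = 17/4.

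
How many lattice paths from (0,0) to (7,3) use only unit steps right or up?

120

Each path is a sequence of 10 steps with 7 rights: C(10,7) = 120.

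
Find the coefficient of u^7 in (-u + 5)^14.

-268125000

The general term is C(14,j)·(-u)^j·(5)^(14-j); the u^7 term has j = 7.
C(14,7) = 3432.
Coefficient = C(14,7) · (-1)^7 · 5^7 = 3432 · (-1) · 78125 = -268125000.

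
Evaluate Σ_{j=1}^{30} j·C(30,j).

Differentiating (1+x)^30 and setting x=1: Σ j·C(30,j) = 30·2^29 = 16106127360.

16106127360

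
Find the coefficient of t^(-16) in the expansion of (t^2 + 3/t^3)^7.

5103

General term: C(7,j)·(t^2)^j·(3/t^3)^(7-j), with t-exponent 2j − 3(7−j) = 5j − 21.
Set 5j − 21 = -16: j = 1.
C(7,1) = 7; 1^1 = 1; 3^6 = 729.
Coefficient = 7 · 1 · 729 = 5103.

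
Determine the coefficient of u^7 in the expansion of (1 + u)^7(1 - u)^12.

-28

Coefficient of u^7 = Σ_{j} C(7,j)·1^j·C(12,7-j)·(-1)^(7-j) for j from 0 to 7.
= (-792) + 6468 + (-16632) + 17325 + (-7700) + 1386 + (-84) + 1 = -28.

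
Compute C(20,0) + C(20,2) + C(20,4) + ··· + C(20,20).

Even-k terms of row 20 sum to 2^19 = 524288.

524288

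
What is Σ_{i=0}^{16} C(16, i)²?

601080390

Σ C(16,i)² is the coefficient of x^16 in (1+x)^16(1+x)^16 = (1+x)^32, i.e. C(32,16) = 601080390.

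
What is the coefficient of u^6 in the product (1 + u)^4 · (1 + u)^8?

(1 + u)^4(1 + u)^8 = (1 + u)^12, so the coefficient of u^6 is C(12,6)·1^6 = 924·1 = 924.

924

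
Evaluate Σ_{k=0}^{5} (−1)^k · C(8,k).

-21

The partial alternating sum Σ_{k=0}^{5} (−1)^k C(8,k) = (−1)^5 C(7,5) = -21.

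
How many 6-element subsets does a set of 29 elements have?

475020

C(29,6) = (29·28·27·26·25·24) / 6! = 342014400 / 720 = 475020.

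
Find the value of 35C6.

C(35,6) = (35·34·33·32·31·30) / 6! = 1168675200 / 720 = 1623160.

1623160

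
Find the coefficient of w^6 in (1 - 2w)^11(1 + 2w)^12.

-10560

Coefficient of w^6 = Σ_{j} C(11,j)·(-2)^j·C(12,6-j)·2^(6-j) for j from 0 to 6.
= 59136 + (-557568) + 1742400 + (-2323200) + 1393920 + (-354816) + 29568 = -10560.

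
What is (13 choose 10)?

286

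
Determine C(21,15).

54264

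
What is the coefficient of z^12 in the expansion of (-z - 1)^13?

-13

The general term is C(13,j)·(-z)^j·(-1)^(13-j); the z^12 term has j = 12.
C(13,12) = 13.
Coefficient = C(13,12) · (-1)^1 = 13 · (-1) = -13.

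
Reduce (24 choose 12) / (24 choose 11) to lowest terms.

C(n,k+1)/C(n,k) = (n−k)/(k+1) = (24−11)/(11+1) = 13/12.

13/12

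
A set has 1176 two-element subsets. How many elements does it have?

49

n(n−1)/2 = 1176 ⇒ n(n−1) = 2352. Since 49·48 = 2352, n = 49.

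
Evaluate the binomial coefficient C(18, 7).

31824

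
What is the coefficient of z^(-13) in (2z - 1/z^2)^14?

General term: C(14,j)·(2z)^j·(-1/z^2)^(14-j), with z-exponent 1j − 2(14−j) = 3j − 28.
Set 3j − 28 = -13: j = 5.
C(14,5) = 2002; 2^5 = 32; (-1)^9 = -1.
Coefficient = 2002 · 32 · (-1) = -64064.

-64064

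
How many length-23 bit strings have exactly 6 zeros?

100947

Choose the 6 positions: C(23,6) = 100947.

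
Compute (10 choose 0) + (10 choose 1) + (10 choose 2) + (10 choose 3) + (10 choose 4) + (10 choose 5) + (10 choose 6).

848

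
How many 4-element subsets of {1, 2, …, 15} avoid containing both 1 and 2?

All 4-subsets: C(15,4) = 1365. Those containing both fixed elements: C(13,2) = 78.
1365 − 78 = 1287.

1287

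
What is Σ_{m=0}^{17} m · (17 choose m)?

Differentiating (1+x)^17 and setting x=1: Σ m·C(17,m) = 17·2^16 = 1114112.

1114112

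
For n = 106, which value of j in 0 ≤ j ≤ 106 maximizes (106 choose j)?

53

C(106,j) is maximized at j = 106/2 = 53.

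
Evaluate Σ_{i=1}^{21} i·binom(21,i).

22020096

Differentiating (1+x)^21 and setting x=1: Σ i·C(21,i) = 21·2^20 = 22020096.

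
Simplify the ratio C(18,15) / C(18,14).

C(n,k+1)/C(n,k) = (n−k)/(k+1) = (18−14)/(14+1) = 4/15.

4/15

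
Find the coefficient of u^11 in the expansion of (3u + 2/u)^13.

13817466

General term: C(13,j)·(3u)^j·(2/u)^(13-j), with u-exponent 1j − 1(13−j) = 2j − 13.
Set 2j − 13 = 11: j = 12.
C(13,12) = 13; 3^12 = 531441; 2^1 = 2.
Coefficient = 13 · 531441 · 2 = 13817466.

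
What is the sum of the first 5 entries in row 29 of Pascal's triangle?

1 + 29 + 406 + 3654 + 23751 = 27841.

27841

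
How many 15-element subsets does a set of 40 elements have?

C(40,15) = (40·39·38·37·36·35·34·33·32·31·30·29·28·27·26) / 15! = 52601652673686724608000 / 1307674368000 = 40225345056.

40225345056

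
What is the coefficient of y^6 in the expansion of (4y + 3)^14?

80702189568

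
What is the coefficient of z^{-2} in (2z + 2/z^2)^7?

4480

General term: C(7,j)·(2z)^j·(2/z^2)^(7-j), with z-exponent 1j − 2(7−j) = 3j − 14.
Set 3j − 14 = -2: j = 4.
C(7,4) = 35; 2^4 = 16; 2^3 = 8.
Coefficient = 35 · 16 · 8 = 4480.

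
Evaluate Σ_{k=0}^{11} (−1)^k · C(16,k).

The partial alternating sum Σ_{k=0}^{11} (−1)^k C(16,k) = (−1)^11 C(15,11) = -1365.

-1365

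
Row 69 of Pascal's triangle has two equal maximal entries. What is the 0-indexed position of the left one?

34

For odd n = 69, C(69,i) peaks at i = (n−1)/2 and (n+1)/2; the lower is 34.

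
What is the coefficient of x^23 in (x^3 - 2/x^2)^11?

220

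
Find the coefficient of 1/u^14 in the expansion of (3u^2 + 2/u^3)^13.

General term: C(13,j)·(3u^2)^j·(2/u^3)^(13-j), with u-exponent 2j − 3(13−j) = 5j − 39.
Set 5j − 39 = -14: j = 5.
C(13,5) = 1287; 3^5 = 243; 2^8 = 256.
Coefficient = 1287 · 243 · 256 = 80061696.

80061696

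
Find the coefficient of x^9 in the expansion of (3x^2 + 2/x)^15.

5404164480

General term: C(15,j)·(3x^2)^j·(2/x)^(15-j), with x-exponent 2j − 1(15−j) = 3j − 15.
Set 3j − 15 = 9: j = 8.
C(15,8) = 6435; 3^8 = 6561; 2^7 = 128.
Coefficient = 6435 · 6561 · 128 = 5404164480.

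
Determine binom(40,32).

76904685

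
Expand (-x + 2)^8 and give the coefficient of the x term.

The general term is C(8,j)·(-x)^j·(2)^(8-j); the x^1 term has j = 1.
C(8,1) = 8.
Coefficient = C(8,1) · (-1)^1 · 2^7 = 8 · (-1) · 128 = -1024.

-1024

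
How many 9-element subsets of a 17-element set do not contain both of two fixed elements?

All 9-subsets: C(17,9) = 24310. Those containing both fixed elements: C(15,7) = 6435.
24310 − 6435 = 17875.

17875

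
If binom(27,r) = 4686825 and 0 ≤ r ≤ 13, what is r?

9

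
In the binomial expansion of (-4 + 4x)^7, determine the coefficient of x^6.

-114688

The general term is C(7,j)·(-4)^j·(4x)^(7-j); the x^6 term has j = 1.
C(7,1) = 7.
Coefficient = C(7,1) · (-4)^1 · 4^6 = 7 · (-4) · 4096 = -114688.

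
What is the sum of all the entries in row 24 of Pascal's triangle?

16777216

The entries of row 24 sum to 2^24 = 16777216.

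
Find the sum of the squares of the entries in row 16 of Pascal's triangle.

601080390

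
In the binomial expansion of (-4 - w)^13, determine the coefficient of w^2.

-327155712

The general term is C(13,j)·(-4)^j·(-w)^(13-j); the w^2 term has j = 11.
C(13,11) = 78.
Coefficient = C(13,11) · (-4)^11 = 78 · (-4194304) = -327155712.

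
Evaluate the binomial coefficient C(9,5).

126

C(9,5) = C(9,4) by symmetry.
C(9,4) = (9·8·7·6) / 4! = 3024 / 24 = 126.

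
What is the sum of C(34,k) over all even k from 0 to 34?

8589934592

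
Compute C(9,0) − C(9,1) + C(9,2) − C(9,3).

-56

The partial alternating sum Σ_{k=0}^{3} (−1)^k C(9,k) = (−1)^3 C(8,3) = -56.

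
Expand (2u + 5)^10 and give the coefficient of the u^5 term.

25200000

The general term is C(10,j)·(2u)^j·(5)^(10-j); the u^5 term has j = 5.
C(10,5) = 252.
Coefficient = C(10,5) · 2^5 · 5^5 = 252 · 32 · 3125 = 25200000.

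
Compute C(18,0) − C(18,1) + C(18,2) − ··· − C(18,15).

-136

The partial alternating sum Σ_{k=0}^{15} (−1)^k C(18,k) = (−1)^15 C(17,15) = -136.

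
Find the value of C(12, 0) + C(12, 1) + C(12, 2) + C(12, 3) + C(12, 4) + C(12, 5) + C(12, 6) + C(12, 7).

3302

1 + 12 + 66 + 220 + 495 + 792 + 924 + 792 = 3302.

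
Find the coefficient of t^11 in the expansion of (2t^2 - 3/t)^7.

General term: C(7,j)·(2t^2)^j·(-3/t)^(7-j), with t-exponent 2j − 1(7−j) = 3j − 7.
Set 3j − 7 = 11: j = 6.
C(7,6) = 7; 2^6 = 64; (-3)^1 = -3.
Coefficient = 7 · 64 · (-3) = -1344.

-1344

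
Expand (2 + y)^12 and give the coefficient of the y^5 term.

101376

The general term is C(12,j)·(2)^j·(y)^(12-j); the y^5 term has j = 7.
C(12,7) = 792.
Coefficient = C(12,7) · 2^7 = 792 · 128 = 101376.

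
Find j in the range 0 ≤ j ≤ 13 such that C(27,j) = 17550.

4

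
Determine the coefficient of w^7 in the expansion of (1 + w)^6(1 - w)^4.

-8

Coefficient of w^7 = Σ_{j} C(6,j)·1^j·C(4,7-j)·(-1)^(7-j) for j from 3 to 6.
= 20 + (-60) + 36 + (-4) = -8.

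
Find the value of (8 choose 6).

28

C(8,6) = C(8,2) by symmetry.
C(8,2) = (8·7) / 2! = 56 / 2 = 28.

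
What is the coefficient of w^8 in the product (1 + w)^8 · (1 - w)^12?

-238

Coefficient of w^8 = Σ_{j} C(8,j)·1^j·C(12,8-j)·(-1)^(8-j) for j from 0 to 8.
= 495 + (-6336) + 25872 + (-44352) + 34650 + (-12320) + 1848 + (-96) + 1 = -238.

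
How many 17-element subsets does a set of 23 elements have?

100947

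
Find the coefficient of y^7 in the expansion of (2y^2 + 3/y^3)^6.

General term: C(6,j)·(2y^2)^j·(3/y^3)^(6-j), with y-exponent 2j − 3(6−j) = 5j − 18.
Set 5j − 18 = 7: j = 5.
C(6,5) = 6; 2^5 = 32; 3^1 = 3.
Coefficient = 6 · 32 · 3 = 576.

576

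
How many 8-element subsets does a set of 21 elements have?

203490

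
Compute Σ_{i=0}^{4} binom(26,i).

17902

1 + 26 + 325 + 2600 + 14950 = 17902.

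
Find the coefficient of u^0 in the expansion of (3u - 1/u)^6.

-540

General term: C(6,j)·(3u)^j·(-1/u)^(6-j), with u-exponent 1j − 1(6−j) = 2j − 6.
Set 2j − 6 = 0: j = 3.
C(6,3) = 20; 3^3 = 27; (-1)^3 = -1.
Coefficient = 20 · 27 · (-1) = -540.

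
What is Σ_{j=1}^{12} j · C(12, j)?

24576

Since j·C(12,j) = 12·C(11,j−1), the sum is 12·2^11 = 12·2048 = 24576.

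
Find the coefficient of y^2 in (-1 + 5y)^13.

-1950

The general term is C(13,j)·(-1)^j·(5y)^(13-j); the y^2 term has j = 11.
C(13,11) = 78.
Coefficient = C(13,11) · (-1)^11 · 5^2 = 78 · (-1) · 25 = -1950.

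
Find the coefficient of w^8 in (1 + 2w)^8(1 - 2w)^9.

17920

Coefficient of w^8 = Σ_{j} C(8,j)·2^j·C(9,8-j)·(-2)^(8-j) for j from 0 to 8.
= 2304 + (-73728) + 602112 + (-1806336) + 2257920 + (-1204224) + 258048 + (-18432) + 256 = 17920.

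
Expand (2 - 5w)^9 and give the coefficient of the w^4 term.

2520000

The general term is C(9,j)·(2)^j·(-5w)^(9-j); the w^4 term has j = 5.
C(9,5) = 126.
Coefficient = C(9,5) · 2^5 · (-5)^4 = 126 · 32 · 625 = 2520000.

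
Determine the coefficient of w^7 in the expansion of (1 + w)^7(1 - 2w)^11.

-2661

Coefficient of w^7 = Σ_{j} C(7,j)·1^j·C(11,7-j)·(-2)^(7-j) for j from 0 to 7.
= (-42240) + 206976 + (-310464) + 184800 + (-46200) + 4620 + (-154) + 1 = -2661.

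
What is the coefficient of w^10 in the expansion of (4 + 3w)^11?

2598156

The general term is C(11,j)·(4)^j·(3w)^(11-j); the w^10 term has j = 1.
C(11,1) = 11.
Coefficient = C(11,1) · 4^1 · 3^10 = 11 · 4 · 59049 = 2598156.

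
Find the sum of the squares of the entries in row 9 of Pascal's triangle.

By Vandermonde's identity, Σ C(9,i)² = C(18,9) = 48620.

48620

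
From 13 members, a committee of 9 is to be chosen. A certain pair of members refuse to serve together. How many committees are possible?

385

All 9-subsets: C(13,9) = 715. Those containing both fixed elements: C(11,7) = 330.
715 − 330 = 385.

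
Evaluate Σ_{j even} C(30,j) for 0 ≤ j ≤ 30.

Half of (1+1)^30 + (1−1)^30 gives the even-index sum: 2^29 = 536870912.

536870912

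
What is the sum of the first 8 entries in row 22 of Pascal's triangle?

280600

1 + 22 + 231 + 1540 + 7315 + 26334 + 74613 + 170544 = 280600.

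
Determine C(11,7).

330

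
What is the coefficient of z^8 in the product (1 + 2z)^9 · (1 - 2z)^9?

Coefficient of z^8 = Σ_{j} C(9,j)·2^j·C(9,8-j)·(-2)^(8-j) for j from 0 to 8.
= 2304 + (-82944) + 774144 + (-2709504) + 4064256 + (-2709504) + 774144 + (-82944) + 2304 = 32256.

32256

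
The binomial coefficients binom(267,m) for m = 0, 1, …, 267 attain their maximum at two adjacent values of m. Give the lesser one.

133

For odd n = 267, C(267,m) peaks at m = (n−1)/2 and (n+1)/2; the lesser is 133.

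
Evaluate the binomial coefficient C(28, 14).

40116600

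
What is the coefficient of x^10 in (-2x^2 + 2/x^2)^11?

337920

General term: C(11,j)·(-2x^2)^j·(2/x^2)^(11-j), with x-exponent 2j − 2(11−j) = 4j − 22.
Set 4j − 22 = 10: j = 8.
C(11,8) = 165; (-2)^8 = 256; 2^3 = 8.
Coefficient = 165 · 256 · 8 = 337920.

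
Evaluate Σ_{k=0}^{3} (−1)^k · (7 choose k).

The partial alternating sum Σ_{k=0}^{3} (−1)^k C(7,k) = (−1)^3 C(6,3) = -20.

-20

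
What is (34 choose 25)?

C(34,25) = C(34,9) by symmetry.
C(34,9) = (34·33·32·31·30·29·28·27·26) / 9! = 19033511777280 / 362880 = 52451256.

52451256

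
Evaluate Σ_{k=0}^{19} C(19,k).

Setting x = 1 in (1+x)^19 gives Σ C(19,k) = 2^19 = 524288.

524288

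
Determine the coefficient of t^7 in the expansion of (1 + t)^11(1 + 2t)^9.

Coefficient of t^7 = Σ_{j} C(11,j)·1^j·C(9,7-j)·2^(7-j) for j from 0 to 7.
= 4608 + 59136 + 221760 + 332640 + 221760 + 66528 + 8316 + 330 = 915078.

915078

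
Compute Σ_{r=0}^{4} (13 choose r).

1093

1 + 13 + 78 + 286 + 715 = 1093.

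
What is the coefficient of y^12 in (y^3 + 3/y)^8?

1512

General term: C(8,j)·(y^3)^j·(3/y)^(8-j), with y-exponent 3j − 1(8−j) = 4j − 8.
Set 4j − 8 = 12: j = 5.
C(8,5) = 56; 1^5 = 1; 3^3 = 27.
Coefficient = 56 · 1 · 27 = 1512.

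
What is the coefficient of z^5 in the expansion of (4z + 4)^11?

1937768448

The general term is C(11,j)·(4z)^j·(4)^(11-j); the z^5 term has j = 5.
C(11,5) = 462.
Coefficient = C(11,5) · 4^5 · 4^6 = 462 · 1024 · 4096 = 1937768448.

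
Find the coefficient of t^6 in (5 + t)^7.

The general term is C(7,j)·(5)^j·(t)^(7-j); the t^6 term has j = 1.
C(7,1) = 7.
Coefficient = C(7,1) · 5^1 = 7 · 5 = 35.

35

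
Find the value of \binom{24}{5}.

C(24,5) = (24·23·22·21·20) / 5! = 5100480 / 120 = 42504.

42504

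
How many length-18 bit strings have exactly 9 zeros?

Choose the 9 positions: C(18,9) = 48620.

48620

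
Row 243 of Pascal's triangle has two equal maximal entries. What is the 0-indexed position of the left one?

121

For odd n = 243, C(243,i) peaks at i = (n−1)/2 and (n+1)/2; the lesser is 121.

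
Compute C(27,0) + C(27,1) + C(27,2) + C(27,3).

1 + 27 + 351 + 2925 = 3304.

3304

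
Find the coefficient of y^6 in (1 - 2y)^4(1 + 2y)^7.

Coefficient of y^6 = Σ_{j} C(4,j)·(-2)^j·C(7,6-j)·2^(6-j) for j from 0 to 4.
= 448 + (-5376) + 13440 + (-8960) + 1344 = 896.

896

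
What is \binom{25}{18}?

C(25,18) = C(25,7) by symmetry.
C(25,7) = (25·24·23·22·21·20·19) / 7! = 2422728000 / 5040 = 480700.

480700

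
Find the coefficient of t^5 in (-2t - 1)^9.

-4032

The general term is C(9,j)·(-2t)^j·(-1)^(9-j); the t^5 term has j = 5.
C(9,5) = 126.
Coefficient = C(9,5) · (-2)^5 = 126 · (-32) = -4032.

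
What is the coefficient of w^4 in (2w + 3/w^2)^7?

1344

General term: C(7,j)·(2w)^j·(3/w^2)^(7-j), with w-exponent 1j − 2(7−j) = 3j − 14.
Set 3j − 14 = 4: j = 6.
C(7,6) = 7; 2^6 = 64; 3^1 = 3.
Coefficient = 7 · 64 · 3 = 1344.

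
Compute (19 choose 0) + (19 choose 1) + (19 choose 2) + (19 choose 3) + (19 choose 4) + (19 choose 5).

1 + 19 + 171 + 969 + 3876 + 11628 = 16664.

16664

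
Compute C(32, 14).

471435600

C(32,14) = (32·31·30·29·28·27·26·25·24·23·22·21·20·19) / 14! = 41098950018846720000 / 87178291200 = 471435600.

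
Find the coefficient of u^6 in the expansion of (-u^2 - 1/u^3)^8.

General term: C(8,j)·(-u^2)^j·(-1/u^3)^(8-j), with u-exponent 2j − 3(8−j) = 5j − 24.
Set 5j − 24 = 6: j = 6.
C(8,6) = 28; (-1)^6 = 1; (-1)^2 = 1.
Coefficient = 28 · 1 · 1 = 28.

28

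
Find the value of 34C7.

5379616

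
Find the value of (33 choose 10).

C(33,10) = (33·32·31·30·29·28·27·26·25·24) / 10! = 335885501952000 / 3628800 = 92561040.

92561040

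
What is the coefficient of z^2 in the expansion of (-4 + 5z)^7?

-537600

The general term is C(7,j)·(-4)^j·(5z)^(7-j); the z^2 term has j = 5.
C(7,5) = 21.
Coefficient = C(7,5) · (-4)^5 · 5^2 = 21 · (-1024) · 25 = -537600.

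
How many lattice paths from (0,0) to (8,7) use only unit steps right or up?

6435

Each path is a sequence of 15 steps with 8 rights: C(15,8) = 6435.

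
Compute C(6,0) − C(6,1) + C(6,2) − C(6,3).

The partial alternating sum Σ_{k=0}^{3} (−1)^k C(6,k) = (−1)^3 C(5,3) = -10.

-10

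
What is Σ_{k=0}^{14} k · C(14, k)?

Since k·C(14,k) = 14·C(13,k−1), the sum is 14·2^13 = 14·8192 = 114688.

114688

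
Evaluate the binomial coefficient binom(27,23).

17550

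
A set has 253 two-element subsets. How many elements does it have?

n(n−1)/2 = 253 ⇒ n(n−1) = 506. Since 23·22 = 506, n = 23.

23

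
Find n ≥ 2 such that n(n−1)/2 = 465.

31

n(n−1)/2 = 465 ⇒ n(n−1) = 930. Since 31·30 = 930, n = 31.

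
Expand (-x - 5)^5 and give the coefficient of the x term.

The general term is C(5,j)·(-x)^j·(-5)^(5-j); the x^1 term has j = 1.
C(5,1) = 5.
Coefficient = C(5,1) · (-1)^1 · (-5)^4 = 5 · (-1) · 625 = -3125.

-3125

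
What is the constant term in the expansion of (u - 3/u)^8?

General term: C(8,j)·(u)^j·(-3/u)^(8-j), with u-exponent 1j − 1(8−j) = 2j − 8.
Set 2j − 8 = 0: j = 4.
C(8,4) = 70; 1^4 = 1; (-3)^4 = 81.
Coefficient = 70 · 1 · 81 = 5670.

5670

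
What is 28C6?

376740

C(28,6) = (28·27·26·25·24·23) / 6! = 271252800 / 720 = 376740.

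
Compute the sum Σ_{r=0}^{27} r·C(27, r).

Since r·C(27,r) = 27·C(26,r−1), the sum is 27·2^26 = 27·67108864 = 1811939328.

1811939328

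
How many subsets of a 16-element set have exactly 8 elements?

Choose the 8 positions: C(16,8) = 12870.

12870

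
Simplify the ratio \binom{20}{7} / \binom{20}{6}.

2

C(n,k+1)/C(n,k) = (n−k)/(k+1) = (20−6)/(6+1) = 14/7 = 2.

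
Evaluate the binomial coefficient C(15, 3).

455

C(15,3) = (15·14·13) / 3! = 2730 / 6 = 455.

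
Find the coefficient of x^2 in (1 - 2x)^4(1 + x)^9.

-12

Coefficient of x^2 = Σ_{j} C(4,j)·(-2)^j·C(9,2-j)·1^(2-j) for j from 0 to 2.
= 36 + (-72) + 24 = -12.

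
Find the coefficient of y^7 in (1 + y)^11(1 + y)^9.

(1 + y)^11(1 + y)^9 = (1 + y)^20, so the coefficient of y^7 is C(20,7)·1^7 = 77520·1 = 77520.

77520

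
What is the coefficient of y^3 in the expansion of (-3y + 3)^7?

The general term is C(7,j)·(-3y)^j·(3)^(7-j); the y^3 term has j = 3.
C(7,3) = 35.
Coefficient = C(7,3) · (-3)^3 · 3^4 = 35 · (-27) · 81 = -76545.

-76545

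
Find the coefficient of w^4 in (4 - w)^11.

5406720

The general term is C(11,j)·(4)^j·(-w)^(11-j); the w^4 term has j = 7.
C(11,7) = 330.
Coefficient = C(11,7) · 4^7 = 330 · 16384 = 5406720.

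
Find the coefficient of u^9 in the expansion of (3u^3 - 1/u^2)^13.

General term: C(13,j)·(3u^3)^j·(-1/u^2)^(13-j), with u-exponent 3j − 2(13−j) = 5j − 26.
Set 5j − 26 = 9: j = 7.
C(13,7) = 1716; 3^7 = 2187; (-1)^6 = 1.
Coefficient = 1716 · 2187 · 1 = 3752892.

3752892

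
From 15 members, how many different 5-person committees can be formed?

This is C(15,5) = 3003.

3003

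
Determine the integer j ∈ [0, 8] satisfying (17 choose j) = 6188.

C(17,j) increases on 0 ≤ j ≤ 8. C(17,4) = 2380 and C(17,5) = 6188, so j = 5.

5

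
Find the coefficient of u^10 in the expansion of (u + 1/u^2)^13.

13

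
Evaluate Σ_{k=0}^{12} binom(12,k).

4096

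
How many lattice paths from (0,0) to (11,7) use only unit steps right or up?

31824

Each path is a sequence of 18 steps with 11 rights: C(18,11) = 31824.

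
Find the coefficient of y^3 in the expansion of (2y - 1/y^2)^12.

-112640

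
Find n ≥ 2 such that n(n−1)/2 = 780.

n(n−1)/2 = 780 ⇒ n(n−1) = 1560. Since 40·39 = 1560, n = 40.

40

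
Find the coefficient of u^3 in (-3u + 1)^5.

-270

The general term is C(5,j)·(-3u)^j·(1)^(5-j); the u^3 term has j = 3.
C(5,3) = 10.
Coefficient = C(5,3) · (-3)^3 = 10 · (-27) = -270.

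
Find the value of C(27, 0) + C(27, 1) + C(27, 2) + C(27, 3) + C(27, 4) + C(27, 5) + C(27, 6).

1 + 27 + 351 + 2925 + 17550 + 80730 + 296010 = 397594.

397594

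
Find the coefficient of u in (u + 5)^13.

3173828125

The general term is C(13,j)·(u)^j·(5)^(13-j); the u^1 term has j = 1.
C(13,1) = 13.
Coefficient = C(13,1) · 5^12 = 13 · 244140625 = 3173828125.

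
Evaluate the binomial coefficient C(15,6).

5005

C(15,6) = (15·14·13·12·11·10) / 6! = 3603600 / 720 = 5005.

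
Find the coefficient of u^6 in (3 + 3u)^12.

The general term is C(12,j)·(3)^j·(3u)^(12-j); the u^6 term has j = 6.
C(12,6) = 924.
Coefficient = C(12,6) · 3^6 · 3^6 = 924 · 729 · 729 = 491051484.

491051484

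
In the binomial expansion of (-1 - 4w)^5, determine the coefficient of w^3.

-640

The general term is C(5,j)·(-1)^j·(-4w)^(5-j); the w^3 term has j = 2.
C(5,2) = 10.
Coefficient = C(5,2) · (-4)^3 = 10 · (-64) = -640.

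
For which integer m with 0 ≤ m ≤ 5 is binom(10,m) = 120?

C(10,m) increases on 0 ≤ m ≤ 5. C(10,2) = 45 and C(10,3) = 120, so m = 3.

3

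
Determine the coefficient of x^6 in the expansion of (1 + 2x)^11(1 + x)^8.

386260

Coefficient of x^6 = Σ_{j} C(11,j)·2^j·C(8,6-j)·1^(6-j) for j from 0 to 6.
= 28 + 1232 + 15400 + 73920 + 147840 + 118272 + 29568 = 386260.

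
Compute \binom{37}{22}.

9364199760

C(37,22) = C(37,15) by symmetry.
C(37,15) = (37·36·35·34·33·32·31·30·29·28·27·26·25·24·23) / 15! = 12245324002983751680000 / 1307674368000 = 9364199760.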